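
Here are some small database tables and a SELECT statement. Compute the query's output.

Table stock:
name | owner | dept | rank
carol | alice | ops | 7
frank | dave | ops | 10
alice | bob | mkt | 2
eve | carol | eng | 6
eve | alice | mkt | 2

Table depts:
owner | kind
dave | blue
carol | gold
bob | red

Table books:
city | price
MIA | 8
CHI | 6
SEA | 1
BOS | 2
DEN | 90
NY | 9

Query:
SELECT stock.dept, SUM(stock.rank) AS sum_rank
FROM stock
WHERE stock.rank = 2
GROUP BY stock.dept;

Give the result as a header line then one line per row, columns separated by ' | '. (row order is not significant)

After WHERE (2 rows):
stock.name | stock.owner | stock.dept | stock.rank
alice | bob | mkt | 2
eve | alice | mkt | 2
After GROUP BY (1 rows):
stock.dept | sum_rank
mkt | 4

== RESULT ==
stock.dept | sum_rank
mkt | 4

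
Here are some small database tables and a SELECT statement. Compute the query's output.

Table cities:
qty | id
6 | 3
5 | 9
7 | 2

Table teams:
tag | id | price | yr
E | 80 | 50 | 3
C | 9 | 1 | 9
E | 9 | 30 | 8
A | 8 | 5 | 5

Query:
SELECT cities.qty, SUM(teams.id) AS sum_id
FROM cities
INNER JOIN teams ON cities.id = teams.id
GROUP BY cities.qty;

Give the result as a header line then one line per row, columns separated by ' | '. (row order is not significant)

== RESULT ==
cities.qty | sum_id
5 | 18

Derivation:
After JOIN teams (2 rows):
cities.qty | cities.id | teams.tag | teams.id | teams.price | teams.yr
5 | 9 | C | 9 | 1 | 9
5 | 9 | E | 9 | 30 | 8
After GROUP BY (1 rows):
cities.qty | sum_id
5 | 18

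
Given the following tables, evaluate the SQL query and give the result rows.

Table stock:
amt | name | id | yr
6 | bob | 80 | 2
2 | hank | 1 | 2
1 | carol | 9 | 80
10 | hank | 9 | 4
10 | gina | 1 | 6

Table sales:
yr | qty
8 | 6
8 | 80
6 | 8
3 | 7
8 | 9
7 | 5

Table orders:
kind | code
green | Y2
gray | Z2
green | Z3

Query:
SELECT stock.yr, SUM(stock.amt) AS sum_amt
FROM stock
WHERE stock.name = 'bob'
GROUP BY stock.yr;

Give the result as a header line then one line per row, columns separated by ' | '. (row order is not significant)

== RESULT ==
stock.yr | sum_amt
2 | 6

Derivation:
After WHERE (1 rows):
stock.amt | stock.name | stock.id | stock.yr
6 | bob | 80 | 2
After GROUP BY (1 rows):
stock.yr | sum_amt
2 | 6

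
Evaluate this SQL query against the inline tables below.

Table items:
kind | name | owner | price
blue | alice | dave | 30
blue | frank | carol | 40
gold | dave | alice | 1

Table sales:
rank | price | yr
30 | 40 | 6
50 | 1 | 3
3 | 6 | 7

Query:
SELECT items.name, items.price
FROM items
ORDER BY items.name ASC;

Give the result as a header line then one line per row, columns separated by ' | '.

== RESULT ==
items.name | items.price
alice | 30
dave | 1
frank | 40

Derivation:
After SELECT (3 rows):
items.name | items.price
alice | 30
frank | 40
dave | 1
After ORDER BY (3 rows):
items.name | items.price
alice | 30
dave | 1
frank | 40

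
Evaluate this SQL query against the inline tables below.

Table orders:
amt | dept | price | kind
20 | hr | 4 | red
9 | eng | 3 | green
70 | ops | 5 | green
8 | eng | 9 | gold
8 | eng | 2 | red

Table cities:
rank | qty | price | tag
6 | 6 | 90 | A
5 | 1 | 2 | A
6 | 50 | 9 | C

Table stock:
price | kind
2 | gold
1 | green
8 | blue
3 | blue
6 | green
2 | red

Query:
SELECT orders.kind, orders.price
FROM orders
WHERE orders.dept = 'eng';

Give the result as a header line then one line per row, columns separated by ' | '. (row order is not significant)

After WHERE (3 rows):
orders.amt | orders.dept | orders.price | orders.kind
9 | eng | 3 | green
8 | eng | 9 | gold
8 | eng | 2 | red
After SELECT (3 rows):
orders.kind | orders.price
green | 3
gold | 9
red | 2

== RESULT ==
orders.kind | orders.price
green | 3
gold | 9
red | 2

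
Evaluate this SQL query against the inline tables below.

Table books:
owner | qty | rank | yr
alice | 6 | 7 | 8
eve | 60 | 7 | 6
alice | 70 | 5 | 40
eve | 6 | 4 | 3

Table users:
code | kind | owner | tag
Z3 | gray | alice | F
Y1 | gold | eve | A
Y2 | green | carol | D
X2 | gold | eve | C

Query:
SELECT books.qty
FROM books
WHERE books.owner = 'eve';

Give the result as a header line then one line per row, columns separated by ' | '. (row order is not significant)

After WHERE (2 rows):
books.owner | books.qty | books.rank | books.yr
eve | 60 | 7 | 6
eve | 6 | 4 | 3
After SELECT (2 rows):
books.qty
60
6

== RESULT ==
books.qty
60
6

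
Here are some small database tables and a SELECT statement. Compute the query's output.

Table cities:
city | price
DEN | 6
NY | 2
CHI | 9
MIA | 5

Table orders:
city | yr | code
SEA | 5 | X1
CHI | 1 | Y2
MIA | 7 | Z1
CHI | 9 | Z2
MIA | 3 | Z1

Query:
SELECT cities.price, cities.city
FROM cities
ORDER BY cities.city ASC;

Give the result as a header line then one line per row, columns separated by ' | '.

After SELECT (4 rows):
cities.price | cities.city
6 | DEN
2 | NY
9 | CHI
5 | MIA
After ORDER BY (4 rows):
cities.price | cities.city
9 | CHI
6 | DEN
5 | MIA
2 | NY

== RESULT ==
cities.price | cities.city
9 | CHI
6 | DEN
5 | MIA
2 | NY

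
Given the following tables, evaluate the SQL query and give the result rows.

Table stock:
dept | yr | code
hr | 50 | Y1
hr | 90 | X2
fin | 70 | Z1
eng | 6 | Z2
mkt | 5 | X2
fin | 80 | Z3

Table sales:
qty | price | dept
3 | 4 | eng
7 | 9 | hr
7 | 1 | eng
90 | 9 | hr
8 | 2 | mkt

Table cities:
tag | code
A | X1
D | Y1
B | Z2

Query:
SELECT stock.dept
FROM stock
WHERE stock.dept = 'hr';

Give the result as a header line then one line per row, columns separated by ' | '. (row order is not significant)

After WHERE (2 rows):
stock.dept | stock.yr | stock.code
hr | 50 | Y1
hr | 90 | X2
After SELECT (2 rows):
stock.dept
hr
hr

== RESULT ==
stock.dept
hr
hr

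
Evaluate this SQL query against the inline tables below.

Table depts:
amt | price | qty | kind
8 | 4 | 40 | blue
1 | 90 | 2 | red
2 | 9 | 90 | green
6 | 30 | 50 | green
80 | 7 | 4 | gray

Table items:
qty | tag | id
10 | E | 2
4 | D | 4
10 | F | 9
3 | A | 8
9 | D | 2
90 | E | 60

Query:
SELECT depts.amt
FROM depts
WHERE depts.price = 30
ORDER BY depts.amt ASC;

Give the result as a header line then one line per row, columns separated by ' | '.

== RESULT ==
depts.amt
6

Derivation:
After WHERE (1 rows):
depts.amt | depts.price | depts.qty | depts.kind
6 | 30 | 50 | green
After SELECT (1 rows):
depts.amt
6
After ORDER BY (1 rows):
depts.amt
6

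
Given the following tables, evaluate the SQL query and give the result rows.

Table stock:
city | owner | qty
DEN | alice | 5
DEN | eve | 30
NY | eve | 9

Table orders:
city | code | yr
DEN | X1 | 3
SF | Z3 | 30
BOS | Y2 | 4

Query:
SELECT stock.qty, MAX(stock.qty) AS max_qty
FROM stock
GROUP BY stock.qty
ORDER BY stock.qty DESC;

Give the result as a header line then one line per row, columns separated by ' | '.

== RESULT ==
stock.qty | max_qty
30 | 30
9 | 9
5 | 5

Derivation:
After GROUP BY (3 rows):
stock.qty | max_qty
5 | 5
30 | 30
9 | 9
After ORDER BY (3 rows):
stock.qty | max_qty
30 | 30
9 | 9
5 | 5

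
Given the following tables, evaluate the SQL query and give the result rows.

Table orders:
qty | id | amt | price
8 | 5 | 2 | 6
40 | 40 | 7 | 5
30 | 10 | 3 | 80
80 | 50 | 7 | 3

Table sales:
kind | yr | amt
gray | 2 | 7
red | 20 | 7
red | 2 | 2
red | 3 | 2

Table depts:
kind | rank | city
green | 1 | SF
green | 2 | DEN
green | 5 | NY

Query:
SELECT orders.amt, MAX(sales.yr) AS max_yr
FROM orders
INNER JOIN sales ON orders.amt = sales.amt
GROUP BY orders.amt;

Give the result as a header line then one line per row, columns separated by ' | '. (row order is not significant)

After JOIN sales (6 rows):
orders.qty | orders.id | orders.amt | orders.price | sales.kind | sales.yr | sales.amt
8 | 5 | 2 | 6 | red | 2 | 2
8 | 5 | 2 | 6 | red | 3 | 2
40 | 40 | 7 | 5 | gray | 2 | 7
40 | 40 | 7 | 5 | red | 20 | 7
80 | 50 | 7 | 3 | gray | 2 | 7
80 | 50 | 7 | 3 | red | 20 | 7
After GROUP BY (2 rows):
orders.amt | max_yr
2 | 3
7 | 20

== RESULT ==
orders.amt | max_yr
2 | 3
7 | 20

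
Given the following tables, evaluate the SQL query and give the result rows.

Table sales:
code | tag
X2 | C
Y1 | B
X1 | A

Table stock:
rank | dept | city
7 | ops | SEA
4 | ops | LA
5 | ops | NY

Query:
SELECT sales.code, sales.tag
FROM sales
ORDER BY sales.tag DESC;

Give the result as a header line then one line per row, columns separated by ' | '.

After SELECT (3 rows):
sales.code | sales.tag
X2 | C
Y1 | B
X1 | A
After ORDER BY (3 rows):
sales.code | sales.tag
X2 | C
Y1 | B
X1 | A

== RESULT ==
sales.code | sales.tag
X2 | C
Y1 | B
X1 | A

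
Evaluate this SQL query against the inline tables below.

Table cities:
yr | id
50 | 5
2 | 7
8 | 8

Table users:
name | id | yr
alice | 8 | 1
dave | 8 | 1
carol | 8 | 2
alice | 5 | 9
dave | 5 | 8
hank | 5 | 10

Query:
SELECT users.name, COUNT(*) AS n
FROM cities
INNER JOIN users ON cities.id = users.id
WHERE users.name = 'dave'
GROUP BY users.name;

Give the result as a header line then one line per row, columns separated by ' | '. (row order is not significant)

After JOIN users (6 rows):
cities.yr | cities.id | users.name | users.id | users.yr
50 | 5 | alice | 5 | 9
50 | 5 | dave | 5 | 8
50 | 5 | hank | 5 | 10
8 | 8 | alice | 8 | 1
8 | 8 | dave | 8 | 1
8 | 8 | carol | 8 | 2
After WHERE (2 rows):
cities.yr | cities.id | users.name | users.id | users.yr
50 | 5 | dave | 5 | 8
8 | 8 | dave | 8 | 1
After GROUP BY (1 rows):
users.name | n
dave | 2

== RESULT ==
users.name | n
dave | 2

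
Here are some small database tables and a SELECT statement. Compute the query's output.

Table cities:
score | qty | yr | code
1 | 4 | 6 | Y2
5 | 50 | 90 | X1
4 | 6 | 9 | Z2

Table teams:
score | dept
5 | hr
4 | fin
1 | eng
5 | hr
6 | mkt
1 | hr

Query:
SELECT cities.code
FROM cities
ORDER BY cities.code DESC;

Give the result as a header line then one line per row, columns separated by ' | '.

After SELECT (3 rows):
cities.code
Y2
X1
Z2
After ORDER BY (3 rows):
cities.code
Z2
Y2
X1

== RESULT ==
cities.code
Z2
Y2
X1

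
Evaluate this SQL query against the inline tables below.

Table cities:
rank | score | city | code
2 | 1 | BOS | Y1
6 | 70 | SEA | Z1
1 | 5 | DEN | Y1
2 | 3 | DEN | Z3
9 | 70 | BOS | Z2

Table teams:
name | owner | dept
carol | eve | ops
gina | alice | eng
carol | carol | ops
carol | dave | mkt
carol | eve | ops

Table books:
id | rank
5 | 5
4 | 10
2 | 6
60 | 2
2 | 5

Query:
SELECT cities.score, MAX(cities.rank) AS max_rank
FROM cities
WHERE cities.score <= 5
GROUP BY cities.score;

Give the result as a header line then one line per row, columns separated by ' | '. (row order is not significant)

== RESULT ==
cities.score | max_rank
1 | 2
5 | 1
3 | 2

Derivation:
After WHERE (3 rows):
cities.rank | cities.score | cities.city | cities.code
2 | 1 | BOS | Y1
1 | 5 | DEN | Y1
2 | 3 | DEN | Z3
After GROUP BY (3 rows):
cities.score | max_rank
1 | 2
5 | 1
3 | 2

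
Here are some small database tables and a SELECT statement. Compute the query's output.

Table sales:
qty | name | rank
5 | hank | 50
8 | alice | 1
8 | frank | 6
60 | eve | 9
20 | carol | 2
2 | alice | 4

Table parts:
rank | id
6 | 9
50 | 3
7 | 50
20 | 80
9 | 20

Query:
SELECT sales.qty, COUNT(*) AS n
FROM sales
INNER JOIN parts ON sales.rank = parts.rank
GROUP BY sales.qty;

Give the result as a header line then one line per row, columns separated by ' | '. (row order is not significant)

== RESULT ==
sales.qty | n
5 | 1
8 | 1
60 | 1

Derivation:
After JOIN parts (3 rows):
sales.qty | sales.name | sales.rank | parts.rank | parts.id
5 | hank | 50 | 50 | 3
8 | frank | 6 | 6 | 9
60 | eve | 9 | 9 | 20
After GROUP BY (3 rows):
sales.qty | n
5 | 1
8 | 1
60 | 1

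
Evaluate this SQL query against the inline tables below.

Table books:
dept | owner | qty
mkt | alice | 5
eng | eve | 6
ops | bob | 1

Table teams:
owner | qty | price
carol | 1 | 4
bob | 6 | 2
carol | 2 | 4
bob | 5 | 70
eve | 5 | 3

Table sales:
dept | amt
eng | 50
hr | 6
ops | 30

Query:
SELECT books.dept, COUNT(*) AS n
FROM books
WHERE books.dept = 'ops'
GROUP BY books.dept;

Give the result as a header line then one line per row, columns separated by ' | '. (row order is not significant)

After WHERE (1 rows):
books.dept | books.owner | books.qty
ops | bob | 1
After GROUP BY (1 rows):
books.dept | n
ops | 1

== RESULT ==
books.dept | n
ops | 1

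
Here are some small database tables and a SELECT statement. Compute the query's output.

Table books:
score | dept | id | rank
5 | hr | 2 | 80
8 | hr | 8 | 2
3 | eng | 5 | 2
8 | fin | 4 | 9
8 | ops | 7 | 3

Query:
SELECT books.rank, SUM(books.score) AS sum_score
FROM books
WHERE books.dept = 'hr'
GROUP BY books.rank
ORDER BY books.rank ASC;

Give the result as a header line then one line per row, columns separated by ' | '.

After WHERE (2 rows):
books.score | books.dept | books.id | books.rank
5 | hr | 2 | 80
8 | hr | 8 | 2
After GROUP BY (2 rows):
books.rank | sum_score
80 | 5
2 | 8
After ORDER BY (2 rows):
books.rank | sum_score
2 | 8
80 | 5

== RESULT ==
books.rank | sum_score
2 | 8
80 | 5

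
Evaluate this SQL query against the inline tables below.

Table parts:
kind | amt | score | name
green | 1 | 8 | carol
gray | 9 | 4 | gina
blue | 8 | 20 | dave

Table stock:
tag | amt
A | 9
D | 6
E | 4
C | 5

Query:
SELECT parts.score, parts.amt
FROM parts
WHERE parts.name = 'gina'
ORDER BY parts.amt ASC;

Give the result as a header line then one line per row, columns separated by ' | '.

After WHERE (1 rows):
parts.kind | parts.amt | parts.score | parts.name
gray | 9 | 4 | gina
After SELECT (1 rows):
parts.score | parts.amt
4 | 9
After ORDER BY (1 rows):
parts.score | parts.amt
4 | 9

== RESULT ==
parts.score | parts.amt
4 | 9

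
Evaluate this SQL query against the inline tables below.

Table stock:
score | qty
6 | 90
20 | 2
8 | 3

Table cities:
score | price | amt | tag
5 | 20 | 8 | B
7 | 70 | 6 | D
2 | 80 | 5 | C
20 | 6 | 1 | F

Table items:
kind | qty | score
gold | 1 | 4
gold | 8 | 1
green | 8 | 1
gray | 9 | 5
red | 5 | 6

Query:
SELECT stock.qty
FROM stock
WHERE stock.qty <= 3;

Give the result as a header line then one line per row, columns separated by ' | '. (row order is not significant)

== RESULT ==
stock.qty
2
3

Derivation:
After WHERE (2 rows):
stock.score | stock.qty
20 | 2
8 | 3
After SELECT (2 rows):
stock.qty
2
3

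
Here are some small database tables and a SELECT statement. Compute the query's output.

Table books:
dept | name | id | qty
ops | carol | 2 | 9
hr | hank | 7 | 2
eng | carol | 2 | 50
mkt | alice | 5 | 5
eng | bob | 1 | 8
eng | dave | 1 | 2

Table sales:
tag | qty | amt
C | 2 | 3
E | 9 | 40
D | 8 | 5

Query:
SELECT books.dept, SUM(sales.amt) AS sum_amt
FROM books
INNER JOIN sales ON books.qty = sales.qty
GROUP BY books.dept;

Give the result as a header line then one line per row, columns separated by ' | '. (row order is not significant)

After JOIN sales (4 rows):
books.dept | books.name | books.id | books.qty | sales.tag | sales.qty | sales.amt
ops | carol | 2 | 9 | E | 9 | 40
hr | hank | 7 | 2 | C | 2 | 3
eng | bob | 1 | 8 | D | 8 | 5
eng | dave | 1 | 2 | C | 2 | 3
After GROUP BY (3 rows):
books.dept | sum_amt
ops | 40
hr | 3
eng | 8

== RESULT ==
books.dept | sum_amt
ops | 40
hr | 3
eng | 8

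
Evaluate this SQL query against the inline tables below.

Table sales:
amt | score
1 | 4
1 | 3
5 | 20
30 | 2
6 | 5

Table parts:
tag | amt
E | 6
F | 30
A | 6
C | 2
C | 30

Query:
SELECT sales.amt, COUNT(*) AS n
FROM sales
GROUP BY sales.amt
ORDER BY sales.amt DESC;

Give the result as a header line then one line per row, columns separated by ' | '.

After GROUP BY (4 rows):
sales.amt | n
1 | 2
5 | 1
30 | 1
6 | 1
After ORDER BY (4 rows):
sales.amt | n
30 | 1
6 | 1
5 | 1
1 | 2

== RESULT ==
sales.amt | n
30 | 1
6 | 1
5 | 1
1 | 2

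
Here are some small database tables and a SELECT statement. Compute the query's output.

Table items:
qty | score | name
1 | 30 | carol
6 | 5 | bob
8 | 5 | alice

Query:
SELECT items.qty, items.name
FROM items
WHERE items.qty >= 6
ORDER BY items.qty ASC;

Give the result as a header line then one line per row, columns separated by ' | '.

After WHERE (2 rows):
items.qty | items.score | items.name
6 | 5 | bob
8 | 5 | alice
After SELECT (2 rows):
items.qty | items.name
6 | bob
8 | alice
After ORDER BY (2 rows):
items.qty | items.name
6 | bob
8 | alice

== RESULT ==
items.qty | items.name
6 | bob
8 | alice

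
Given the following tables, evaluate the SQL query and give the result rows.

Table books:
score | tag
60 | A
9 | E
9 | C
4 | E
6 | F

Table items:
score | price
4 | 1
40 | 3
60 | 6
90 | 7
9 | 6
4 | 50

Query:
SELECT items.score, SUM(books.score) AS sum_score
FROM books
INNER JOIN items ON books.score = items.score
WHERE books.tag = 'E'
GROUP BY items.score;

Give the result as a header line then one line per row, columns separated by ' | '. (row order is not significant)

After JOIN items (5 rows):
books.score | books.tag | items.score | items.price
60 | A | 60 | 6
9 | E | 9 | 6
9 | C | 9 | 6
4 | E | 4 | 1
4 | E | 4 | 50
After WHERE (3 rows):
books.score | books.tag | items.score | items.price
9 | E | 9 | 6
4 | E | 4 | 1
4 | E | 4 | 50
After GROUP BY (2 rows):
items.score | sum_score
9 | 9
4 | 8

== RESULT ==
items.score | sum_score
9 | 9
4 | 8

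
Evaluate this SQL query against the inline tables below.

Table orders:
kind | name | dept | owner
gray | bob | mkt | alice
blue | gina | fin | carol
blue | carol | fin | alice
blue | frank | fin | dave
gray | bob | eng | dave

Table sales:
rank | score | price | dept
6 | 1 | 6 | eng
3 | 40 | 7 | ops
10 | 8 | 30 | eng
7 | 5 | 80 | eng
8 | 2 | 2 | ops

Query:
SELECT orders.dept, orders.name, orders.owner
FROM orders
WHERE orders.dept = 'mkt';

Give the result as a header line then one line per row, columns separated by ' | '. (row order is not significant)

After WHERE (1 rows):
orders.kind | orders.name | orders.dept | orders.owner
gray | bob | mkt | alice
After SELECT (1 rows):
orders.dept | orders.name | orders.owner
mkt | bob | alice

== RESULT ==
orders.dept | orders.name | orders.owner
mkt | bob | alice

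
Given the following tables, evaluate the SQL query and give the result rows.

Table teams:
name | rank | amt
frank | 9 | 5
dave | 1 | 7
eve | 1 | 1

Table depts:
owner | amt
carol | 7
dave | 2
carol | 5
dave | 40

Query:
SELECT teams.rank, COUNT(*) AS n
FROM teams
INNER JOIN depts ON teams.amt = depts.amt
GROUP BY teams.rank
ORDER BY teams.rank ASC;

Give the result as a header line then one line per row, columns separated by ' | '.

After JOIN depts (2 rows):
teams.name | teams.rank | teams.amt | depts.owner | depts.amt
frank | 9 | 5 | carol | 5
dave | 1 | 7 | carol | 7
After GROUP BY (2 rows):
teams.rank | n
9 | 1
1 | 1
After ORDER BY (2 rows):
teams.rank | n
1 | 1
9 | 1

== RESULT ==
teams.rank | n
1 | 1
9 | 1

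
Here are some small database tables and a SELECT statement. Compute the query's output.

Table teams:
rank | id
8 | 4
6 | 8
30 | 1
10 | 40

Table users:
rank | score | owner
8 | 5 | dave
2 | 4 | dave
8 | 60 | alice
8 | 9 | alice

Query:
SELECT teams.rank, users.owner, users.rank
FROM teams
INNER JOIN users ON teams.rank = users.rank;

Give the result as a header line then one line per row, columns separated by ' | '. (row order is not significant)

After JOIN users (3 rows):
teams.rank | teams.id | users.rank | users.score | users.owner
8 | 4 | 8 | 5 | dave
8 | 4 | 8 | 60 | alice
8 | 4 | 8 | 9 | alice
After SELECT (3 rows):
teams.rank | users.owner | users.rank
8 | dave | 8
8 | alice | 8
8 | alice | 8

== RESULT ==
teams.rank | users.owner | users.rank
8 | dave | 8
8 | alice | 8
8 | alice | 8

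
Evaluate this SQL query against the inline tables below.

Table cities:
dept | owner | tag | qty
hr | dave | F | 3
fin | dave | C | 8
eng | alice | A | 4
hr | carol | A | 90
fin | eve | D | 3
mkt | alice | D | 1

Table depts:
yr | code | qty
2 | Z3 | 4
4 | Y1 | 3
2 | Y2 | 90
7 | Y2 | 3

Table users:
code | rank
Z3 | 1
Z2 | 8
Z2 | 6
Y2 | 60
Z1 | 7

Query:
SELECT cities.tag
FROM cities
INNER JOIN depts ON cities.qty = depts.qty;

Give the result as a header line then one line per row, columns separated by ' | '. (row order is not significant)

== RESULT ==
cities.tag
F
F
A
A
D
D

Derivation:
After JOIN depts (6 rows):
cities.dept | cities.owner | cities.tag | cities.qty | depts.yr | depts.code | depts.qty
hr | dave | F | 3 | 4 | Y1 | 3
hr | dave | F | 3 | 7 | Y2 | 3
eng | alice | A | 4 | 2 | Z3 | 4
hr | carol | A | 90 | 2 | Y2 | 90
fin | eve | D | 3 | 4 | Y1 | 3
fin | eve | D | 3 | 7 | Y2 | 3
After SELECT (6 rows):
cities.tag
F
F
A
A
D
D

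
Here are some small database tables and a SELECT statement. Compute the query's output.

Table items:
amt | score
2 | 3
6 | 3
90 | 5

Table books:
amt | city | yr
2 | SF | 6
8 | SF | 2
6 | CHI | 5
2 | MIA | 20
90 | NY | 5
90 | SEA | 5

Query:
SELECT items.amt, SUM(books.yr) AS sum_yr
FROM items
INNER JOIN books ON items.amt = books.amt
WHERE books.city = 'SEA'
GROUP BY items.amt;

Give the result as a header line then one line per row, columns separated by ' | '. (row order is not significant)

== RESULT ==
items.amt | sum_yr
90 | 5

Derivation:
After JOIN books (5 rows):
items.amt | items.score | books.amt | books.city | books.yr
2 | 3 | 2 | SF | 6
2 | 3 | 2 | MIA | 20
6 | 3 | 6 | CHI | 5
90 | 5 | 90 | NY | 5
90 | 5 | 90 | SEA | 5
After WHERE (1 rows):
items.amt | items.score | books.amt | books.city | books.yr
90 | 5 | 90 | SEA | 5
After GROUP BY (1 rows):
items.amt | sum_yr
90 | 5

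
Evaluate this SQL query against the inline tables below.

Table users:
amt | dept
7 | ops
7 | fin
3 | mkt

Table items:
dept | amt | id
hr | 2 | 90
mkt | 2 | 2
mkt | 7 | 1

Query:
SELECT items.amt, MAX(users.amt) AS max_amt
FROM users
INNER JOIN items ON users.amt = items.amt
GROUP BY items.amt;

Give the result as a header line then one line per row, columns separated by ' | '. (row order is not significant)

== RESULT ==
items.amt | max_amt
7 | 7

Derivation:
After JOIN items (2 rows):
users.amt | users.dept | items.dept | items.amt | items.id
7 | ops | mkt | 7 | 1
7 | fin | mkt | 7 | 1
After GROUP BY (1 rows):
items.amt | max_amt
7 | 7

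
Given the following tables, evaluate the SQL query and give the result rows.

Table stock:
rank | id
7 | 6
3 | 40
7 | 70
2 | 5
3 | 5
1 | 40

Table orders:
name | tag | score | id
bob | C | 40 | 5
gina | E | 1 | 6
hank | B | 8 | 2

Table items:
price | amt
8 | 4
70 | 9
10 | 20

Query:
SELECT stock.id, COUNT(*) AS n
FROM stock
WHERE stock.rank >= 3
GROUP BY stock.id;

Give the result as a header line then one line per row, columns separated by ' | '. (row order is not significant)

== RESULT ==
stock.id | n
6 | 1
40 | 1
70 | 1
5 | 1

Derivation:
After WHERE (4 rows):
stock.rank | stock.id
7 | 6
3 | 40
7 | 70
3 | 5
After GROUP BY (4 rows):
stock.id | n
6 | 1
40 | 1
70 | 1
5 | 1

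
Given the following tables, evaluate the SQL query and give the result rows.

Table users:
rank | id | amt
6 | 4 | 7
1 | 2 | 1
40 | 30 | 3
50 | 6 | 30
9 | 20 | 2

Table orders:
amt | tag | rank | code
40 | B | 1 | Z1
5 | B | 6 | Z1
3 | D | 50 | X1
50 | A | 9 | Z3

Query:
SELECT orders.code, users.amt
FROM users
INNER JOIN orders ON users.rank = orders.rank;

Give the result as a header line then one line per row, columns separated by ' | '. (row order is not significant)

After JOIN orders (4 rows):
users.rank | users.id | users.amt | orders.amt | orders.tag | orders.rank | orders.code
6 | 4 | 7 | 5 | B | 6 | Z1
1 | 2 | 1 | 40 | B | 1 | Z1
50 | 6 | 30 | 3 | D | 50 | X1
9 | 20 | 2 | 50 | A | 9 | Z3
After SELECT (4 rows):
orders.code | users.amt
Z1 | 7
Z1 | 1
X1 | 30
Z3 | 2

== RESULT ==
orders.code | users.amt
Z1 | 7
Z1 | 1
X1 | 30
Z3 | 2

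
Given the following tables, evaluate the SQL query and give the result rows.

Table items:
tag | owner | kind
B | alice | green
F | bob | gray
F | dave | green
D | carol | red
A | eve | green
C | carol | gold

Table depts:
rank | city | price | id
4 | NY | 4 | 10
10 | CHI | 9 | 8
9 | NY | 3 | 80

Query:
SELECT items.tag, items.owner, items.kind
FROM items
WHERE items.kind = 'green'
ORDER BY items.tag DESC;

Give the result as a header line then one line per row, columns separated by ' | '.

== RESULT ==
items.tag | items.owner | items.kind
F | dave | green
B | alice | green
A | eve | green

Derivation:
After WHERE (3 rows):
items.tag | items.owner | items.kind
B | alice | green
F | dave | green
A | eve | green
After SELECT (3 rows):
items.tag | items.owner | items.kind
B | alice | green
F | dave | green
A | eve | green
After ORDER BY (3 rows):
items.tag | items.owner | items.kind
F | dave | green
B | alice | green
A | eve | green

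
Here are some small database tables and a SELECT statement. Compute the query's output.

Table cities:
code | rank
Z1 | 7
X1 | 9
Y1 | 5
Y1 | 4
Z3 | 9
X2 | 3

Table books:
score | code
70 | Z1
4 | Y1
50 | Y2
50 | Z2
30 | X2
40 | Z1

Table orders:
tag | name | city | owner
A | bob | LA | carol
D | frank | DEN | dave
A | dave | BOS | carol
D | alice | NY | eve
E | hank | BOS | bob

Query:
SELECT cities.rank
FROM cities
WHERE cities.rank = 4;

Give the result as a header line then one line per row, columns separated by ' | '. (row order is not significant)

== RESULT ==
cities.rank
4

Derivation:
After WHERE (1 rows):
cities.code | cities.rank
Y1 | 4
After SELECT (1 rows):
cities.rank
4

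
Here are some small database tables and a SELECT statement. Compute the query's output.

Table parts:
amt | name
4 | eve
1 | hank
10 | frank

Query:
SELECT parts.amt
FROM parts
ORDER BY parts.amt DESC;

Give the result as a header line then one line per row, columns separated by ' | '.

After SELECT (3 rows):
parts.amt
4
1
10
After ORDER BY (3 rows):
parts.amt
10
4
1

== RESULT ==
parts.amt
10
4
1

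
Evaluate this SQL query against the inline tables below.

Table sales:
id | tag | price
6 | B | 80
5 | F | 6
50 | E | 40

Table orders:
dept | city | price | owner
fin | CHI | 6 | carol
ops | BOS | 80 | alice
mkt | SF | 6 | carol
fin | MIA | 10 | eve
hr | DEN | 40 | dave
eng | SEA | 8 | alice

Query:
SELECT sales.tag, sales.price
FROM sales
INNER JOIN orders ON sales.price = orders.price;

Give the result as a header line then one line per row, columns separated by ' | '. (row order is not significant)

After JOIN orders (4 rows):
sales.id | sales.tag | sales.price | orders.dept | orders.city | orders.price | orders.owner
6 | B | 80 | ops | BOS | 80 | alice
5 | F | 6 | fin | CHI | 6 | carol
5 | F | 6 | mkt | SF | 6 | carol
50 | E | 40 | hr | DEN | 40 | dave
After SELECT (4 rows):
sales.tag | sales.price
B | 80
F | 6
F | 6
E | 40

== RESULT ==
sales.tag | sales.price
B | 80
F | 6
F | 6
E | 40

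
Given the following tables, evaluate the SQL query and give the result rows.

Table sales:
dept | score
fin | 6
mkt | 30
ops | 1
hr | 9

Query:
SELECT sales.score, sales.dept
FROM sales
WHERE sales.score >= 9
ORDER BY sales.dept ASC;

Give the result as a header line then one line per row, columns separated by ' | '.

== RESULT ==
sales.score | sales.dept
9 | hr
30 | mkt

Derivation:
After WHERE (2 rows):
sales.dept | sales.score
mkt | 30
hr | 9
After SELECT (2 rows):
sales.score | sales.dept
30 | mkt
9 | hr
After ORDER BY (2 rows):
sales.score | sales.dept
9 | hr
30 | mkt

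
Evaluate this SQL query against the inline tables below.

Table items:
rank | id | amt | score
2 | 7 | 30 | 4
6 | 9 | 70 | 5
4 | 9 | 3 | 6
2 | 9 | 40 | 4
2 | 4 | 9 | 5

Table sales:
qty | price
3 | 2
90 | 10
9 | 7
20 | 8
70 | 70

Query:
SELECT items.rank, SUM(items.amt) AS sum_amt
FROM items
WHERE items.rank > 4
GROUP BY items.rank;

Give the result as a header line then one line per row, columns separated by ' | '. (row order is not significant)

== RESULT ==
items.rank | sum_amt
6 | 70

Derivation:
After WHERE (1 rows):
items.rank | items.id | items.amt | items.score
6 | 9 | 70 | 5
After GROUP BY (1 rows):
items.rank | sum_amt
6 | 70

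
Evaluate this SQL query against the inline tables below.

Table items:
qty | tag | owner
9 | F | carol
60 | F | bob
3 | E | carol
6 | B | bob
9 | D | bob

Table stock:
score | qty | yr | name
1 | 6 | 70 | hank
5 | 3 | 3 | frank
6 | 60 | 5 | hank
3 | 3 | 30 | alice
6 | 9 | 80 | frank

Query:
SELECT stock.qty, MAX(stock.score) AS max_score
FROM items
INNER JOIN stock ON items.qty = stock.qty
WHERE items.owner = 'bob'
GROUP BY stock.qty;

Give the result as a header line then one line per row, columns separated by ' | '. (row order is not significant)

== RESULT ==
stock.qty | max_score
60 | 6
6 | 1
9 | 6

Derivation:
After JOIN stock (6 rows):
items.qty | items.tag | items.owner | stock.score | stock.qty | stock.yr | stock.name
9 | F | carol | 6 | 9 | 80 | frank
60 | F | bob | 6 | 60 | 5 | hank
3 | E | carol | 5 | 3 | 3 | frank
3 | E | carol | 3 | 3 | 30 | alice
6 | B | bob | 1 | 6 | 70 | hank
9 | D | bob | 6 | 9 | 80 | frank
After WHERE (3 rows):
items.qty | items.tag | items.owner | stock.score | stock.qty | stock.yr | stock.name
60 | F | bob | 6 | 60 | 5 | hank
6 | B | bob | 1 | 6 | 70 | hank
9 | D | bob | 6 | 9 | 80 | frank
After GROUP BY (3 rows):
stock.qty | max_score
60 | 6
6 | 1
9 | 6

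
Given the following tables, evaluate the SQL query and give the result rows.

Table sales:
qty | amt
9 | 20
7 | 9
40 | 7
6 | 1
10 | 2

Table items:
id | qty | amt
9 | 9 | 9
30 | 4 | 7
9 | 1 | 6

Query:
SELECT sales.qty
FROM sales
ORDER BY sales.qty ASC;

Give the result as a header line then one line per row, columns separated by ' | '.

After SELECT (5 rows):
sales.qty
9
7
40
6
10
After ORDER BY (5 rows):
sales.qty
6
7
9
10
40

== RESULT ==
sales.qty
6
7
9
10
40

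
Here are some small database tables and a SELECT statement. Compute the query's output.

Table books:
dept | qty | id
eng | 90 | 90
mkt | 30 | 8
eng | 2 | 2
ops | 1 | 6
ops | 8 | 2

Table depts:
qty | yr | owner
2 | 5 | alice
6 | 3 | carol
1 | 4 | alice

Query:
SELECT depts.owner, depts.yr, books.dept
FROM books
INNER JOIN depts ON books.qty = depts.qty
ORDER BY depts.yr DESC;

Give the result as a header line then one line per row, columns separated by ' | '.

== RESULT ==
depts.owner | depts.yr | books.dept
alice | 5 | eng
alice | 4 | ops

Derivation:
After JOIN depts (2 rows):
books.dept | books.qty | books.id | depts.qty | depts.yr | depts.owner
eng | 2 | 2 | 2 | 5 | alice
ops | 1 | 6 | 1 | 4 | alice
After SELECT (2 rows):
depts.owner | depts.yr | books.dept
alice | 5 | eng
alice | 4 | ops
After ORDER BY (2 rows):
depts.owner | depts.yr | books.dept
alice | 5 | eng
alice | 4 | ops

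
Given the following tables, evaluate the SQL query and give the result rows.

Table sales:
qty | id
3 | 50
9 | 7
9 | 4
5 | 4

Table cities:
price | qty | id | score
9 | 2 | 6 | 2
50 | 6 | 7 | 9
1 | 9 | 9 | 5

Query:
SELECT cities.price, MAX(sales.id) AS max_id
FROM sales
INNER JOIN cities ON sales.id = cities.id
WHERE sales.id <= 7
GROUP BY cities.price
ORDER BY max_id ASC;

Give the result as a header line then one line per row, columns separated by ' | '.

After JOIN cities (1 rows):
sales.qty | sales.id | cities.price | cities.qty | cities.id | cities.score
9 | 7 | 50 | 6 | 7 | 9
After WHERE (1 rows):
sales.qty | sales.id | cities.price | cities.qty | cities.id | cities.score
9 | 7 | 50 | 6 | 7 | 9
After GROUP BY (1 rows):
cities.price | max_id
50 | 7
After ORDER BY (1 rows):
cities.price | max_id
50 | 7

== RESULT ==
cities.price | max_id
50 | 7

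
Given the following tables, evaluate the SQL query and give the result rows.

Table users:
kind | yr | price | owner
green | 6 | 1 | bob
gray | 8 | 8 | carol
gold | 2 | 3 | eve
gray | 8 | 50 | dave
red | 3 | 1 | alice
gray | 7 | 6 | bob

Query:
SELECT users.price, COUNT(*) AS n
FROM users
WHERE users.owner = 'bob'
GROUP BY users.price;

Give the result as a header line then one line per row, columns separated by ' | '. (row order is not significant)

== RESULT ==
users.price | n
1 | 1
6 | 1

Derivation:
After WHERE (2 rows):
users.kind | users.yr | users.price | users.owner
green | 6 | 1 | bob
gray | 7 | 6 | bob
After GROUP BY (2 rows):
users.price | n
1 | 1
6 | 1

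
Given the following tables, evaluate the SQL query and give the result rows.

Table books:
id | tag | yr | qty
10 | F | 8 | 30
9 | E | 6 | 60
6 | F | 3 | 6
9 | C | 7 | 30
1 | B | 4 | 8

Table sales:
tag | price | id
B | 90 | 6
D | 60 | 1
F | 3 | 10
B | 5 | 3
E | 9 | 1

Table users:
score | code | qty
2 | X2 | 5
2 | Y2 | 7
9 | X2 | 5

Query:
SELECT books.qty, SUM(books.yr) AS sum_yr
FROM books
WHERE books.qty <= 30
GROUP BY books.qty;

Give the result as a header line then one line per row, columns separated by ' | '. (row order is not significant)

== RESULT ==
books.qty | sum_yr
30 | 15
6 | 3
8 | 4

Derivation:
After WHERE (4 rows):
books.id | books.tag | books.yr | books.qty
10 | F | 8 | 30
6 | F | 3 | 6
9 | C | 7 | 30
1 | B | 4 | 8
After GROUP BY (3 rows):
books.qty | sum_yr
30 | 15
6 | 3
8 | 4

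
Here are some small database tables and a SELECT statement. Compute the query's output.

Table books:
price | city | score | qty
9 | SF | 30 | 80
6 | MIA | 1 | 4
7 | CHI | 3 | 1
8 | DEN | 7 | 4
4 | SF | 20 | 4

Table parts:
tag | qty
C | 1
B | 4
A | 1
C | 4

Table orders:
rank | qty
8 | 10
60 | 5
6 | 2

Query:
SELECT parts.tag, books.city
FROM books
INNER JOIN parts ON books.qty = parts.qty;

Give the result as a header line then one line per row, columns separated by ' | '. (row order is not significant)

== RESULT ==
parts.tag | books.city
B | MIA
C | MIA
C | CHI
A | CHI
B | DEN
C | DEN
B | SF
C | SF

Derivation:
After JOIN parts (8 rows):
books.price | books.city | books.score | books.qty | parts.tag | parts.qty
6 | MIA | 1 | 4 | B | 4
6 | MIA | 1 | 4 | C | 4
7 | CHI | 3 | 1 | C | 1
7 | CHI | 3 | 1 | A | 1
8 | DEN | 7 | 4 | B | 4
8 | DEN | 7 | 4 | C | 4
4 | SF | 20 | 4 | B | 4
4 | SF | 20 | 4 | C | 4
After SELECT (8 rows):
parts.tag | books.city
B | MIA
C | MIA
C | CHI
A | CHI
B | DEN
C | DEN
B | SF
C | SF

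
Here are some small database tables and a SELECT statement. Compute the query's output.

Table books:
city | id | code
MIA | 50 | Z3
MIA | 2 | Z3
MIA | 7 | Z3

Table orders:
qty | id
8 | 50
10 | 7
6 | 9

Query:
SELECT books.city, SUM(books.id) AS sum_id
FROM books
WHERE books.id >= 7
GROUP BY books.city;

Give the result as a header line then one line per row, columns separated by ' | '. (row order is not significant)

== RESULT ==
books.city | sum_id
MIA | 57

Derivation:
After WHERE (2 rows):
books.city | books.id | books.code
MIA | 50 | Z3
MIA | 7 | Z3
After GROUP BY (1 rows):
books.city | sum_id
MIA | 57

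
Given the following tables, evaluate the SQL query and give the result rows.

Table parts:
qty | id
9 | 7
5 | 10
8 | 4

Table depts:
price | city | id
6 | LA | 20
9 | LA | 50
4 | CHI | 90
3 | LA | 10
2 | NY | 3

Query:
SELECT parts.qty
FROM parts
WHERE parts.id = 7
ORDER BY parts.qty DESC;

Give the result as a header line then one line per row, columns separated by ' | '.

== RESULT ==
parts.qty
9

Derivation:
After WHERE (1 rows):
parts.qty | parts.id
9 | 7
After SELECT (1 rows):
parts.qty
9
After ORDER BY (1 rows):
parts.qty
9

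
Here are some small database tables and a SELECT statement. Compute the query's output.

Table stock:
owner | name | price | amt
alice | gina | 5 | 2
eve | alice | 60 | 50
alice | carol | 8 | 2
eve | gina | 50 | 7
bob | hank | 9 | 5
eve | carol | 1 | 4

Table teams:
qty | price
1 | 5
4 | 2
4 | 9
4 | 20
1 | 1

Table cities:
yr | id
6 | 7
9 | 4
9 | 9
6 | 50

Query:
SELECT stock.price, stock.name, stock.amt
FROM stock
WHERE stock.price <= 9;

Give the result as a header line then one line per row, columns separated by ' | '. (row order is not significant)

After WHERE (4 rows):
stock.owner | stock.name | stock.price | stock.amt
alice | gina | 5 | 2
alice | carol | 8 | 2
bob | hank | 9 | 5
eve | carol | 1 | 4
After SELECT (4 rows):
stock.price | stock.name | stock.amt
5 | gina | 2
8 | carol | 2
9 | hank | 5
1 | carol | 4

== RESULT ==
stock.price | stock.name | stock.amt
5 | gina | 2
8 | carol | 2
9 | hank | 5
1 | carol | 4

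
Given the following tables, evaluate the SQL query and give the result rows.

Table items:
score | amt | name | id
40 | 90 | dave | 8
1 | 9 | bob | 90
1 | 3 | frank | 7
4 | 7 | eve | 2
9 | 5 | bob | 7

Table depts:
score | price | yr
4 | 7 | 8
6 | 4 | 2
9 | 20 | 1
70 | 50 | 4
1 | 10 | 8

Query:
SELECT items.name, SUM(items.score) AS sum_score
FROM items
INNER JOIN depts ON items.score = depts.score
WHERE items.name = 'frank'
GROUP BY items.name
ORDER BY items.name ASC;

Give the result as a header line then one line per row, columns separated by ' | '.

After JOIN depts (4 rows):
items.score | items.amt | items.name | items.id | depts.score | depts.price | depts.yr
1 | 9 | bob | 90 | 1 | 10 | 8
1 | 3 | frank | 7 | 1 | 10 | 8
4 | 7 | eve | 2 | 4 | 7 | 8
9 | 5 | bob | 7 | 9 | 20 | 1
After WHERE (1 rows):
items.score | items.amt | items.name | items.id | depts.score | depts.price | depts.yr
1 | 3 | frank | 7 | 1 | 10 | 8
After GROUP BY (1 rows):
items.name | sum_score
frank | 1
After ORDER BY (1 rows):
items.name | sum_score
frank | 1

== RESULT ==
items.name | sum_score
frank | 1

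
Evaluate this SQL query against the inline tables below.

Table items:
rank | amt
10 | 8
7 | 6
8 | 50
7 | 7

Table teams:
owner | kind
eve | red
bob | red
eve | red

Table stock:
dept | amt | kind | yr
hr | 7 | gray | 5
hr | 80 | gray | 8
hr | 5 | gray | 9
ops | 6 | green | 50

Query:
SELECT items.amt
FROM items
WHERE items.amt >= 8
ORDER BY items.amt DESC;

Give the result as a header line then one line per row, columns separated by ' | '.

After WHERE (2 rows):
items.rank | items.amt
10 | 8
8 | 50
After SELECT (2 rows):
items.amt
8
50
After ORDER BY (2 rows):
items.amt
50
8

== RESULT ==
items.amt
50
8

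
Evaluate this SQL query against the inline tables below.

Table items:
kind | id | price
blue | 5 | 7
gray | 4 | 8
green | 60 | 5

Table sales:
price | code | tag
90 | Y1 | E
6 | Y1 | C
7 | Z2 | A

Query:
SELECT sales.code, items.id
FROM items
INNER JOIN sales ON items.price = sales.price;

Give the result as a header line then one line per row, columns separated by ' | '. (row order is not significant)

After JOIN sales (1 rows):
items.kind | items.id | items.price | sales.price | sales.code | sales.tag
blue | 5 | 7 | 7 | Z2 | A
After SELECT (1 rows):
sales.code | items.id
Z2 | 5

== RESULT ==
sales.code | items.id
Z2 | 5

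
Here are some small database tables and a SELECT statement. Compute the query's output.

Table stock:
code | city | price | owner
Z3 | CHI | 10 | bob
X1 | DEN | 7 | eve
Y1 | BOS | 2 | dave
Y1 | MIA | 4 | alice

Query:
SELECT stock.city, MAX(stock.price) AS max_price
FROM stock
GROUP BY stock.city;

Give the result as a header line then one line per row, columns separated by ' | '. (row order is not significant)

== RESULT ==
stock.city | max_price
CHI | 10
DEN | 7
BOS | 2
MIA | 4

Derivation:
After GROUP BY (4 rows):
stock.city | max_price
CHI | 10
DEN | 7
BOS | 2
MIA | 4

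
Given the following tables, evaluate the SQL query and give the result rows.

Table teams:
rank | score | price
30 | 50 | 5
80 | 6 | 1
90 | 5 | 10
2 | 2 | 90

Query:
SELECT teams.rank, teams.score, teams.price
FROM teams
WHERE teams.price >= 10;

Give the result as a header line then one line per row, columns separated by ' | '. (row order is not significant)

== RESULT ==
teams.rank | teams.score | teams.price
90 | 5 | 10
2 | 2 | 90

Derivation:
After WHERE (2 rows):
teams.rank | teams.score | teams.price
90 | 5 | 10
2 | 2 | 90
After SELECT (2 rows):
teams.rank | teams.score | teams.price
90 | 5 | 10
2 | 2 | 90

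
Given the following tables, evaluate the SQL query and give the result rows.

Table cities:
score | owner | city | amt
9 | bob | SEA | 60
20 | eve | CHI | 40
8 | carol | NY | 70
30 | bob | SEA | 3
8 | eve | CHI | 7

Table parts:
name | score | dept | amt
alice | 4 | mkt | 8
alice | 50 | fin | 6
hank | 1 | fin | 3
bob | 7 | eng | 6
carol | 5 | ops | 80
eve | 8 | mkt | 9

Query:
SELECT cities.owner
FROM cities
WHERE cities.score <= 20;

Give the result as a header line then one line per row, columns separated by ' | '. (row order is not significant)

After WHERE (4 rows):
cities.score | cities.owner | cities.city | cities.amt
9 | bob | SEA | 60
20 | eve | CHI | 40
8 | carol | NY | 70
8 | eve | CHI | 7
After SELECT (4 rows):
cities.owner
bob
eve
carol
eve

== RESULT ==
cities.owner
bob
eve
carol
eve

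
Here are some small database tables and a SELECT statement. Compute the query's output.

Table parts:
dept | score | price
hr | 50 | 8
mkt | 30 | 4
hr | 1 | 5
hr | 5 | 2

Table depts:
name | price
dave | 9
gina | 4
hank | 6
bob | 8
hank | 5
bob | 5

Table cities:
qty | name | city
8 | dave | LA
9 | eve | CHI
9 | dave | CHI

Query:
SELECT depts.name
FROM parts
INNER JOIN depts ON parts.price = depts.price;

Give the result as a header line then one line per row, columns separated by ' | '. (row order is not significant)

After JOIN depts (4 rows):
parts.dept | parts.score | parts.price | depts.name | depts.price
hr | 50 | 8 | bob | 8
mkt | 30 | 4 | gina | 4
hr | 1 | 5 | hank | 5
hr | 1 | 5 | bob | 5
After SELECT (4 rows):
depts.name
bob
gina
hank
bob

== RESULT ==
depts.name
bob
gina
hank
bob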